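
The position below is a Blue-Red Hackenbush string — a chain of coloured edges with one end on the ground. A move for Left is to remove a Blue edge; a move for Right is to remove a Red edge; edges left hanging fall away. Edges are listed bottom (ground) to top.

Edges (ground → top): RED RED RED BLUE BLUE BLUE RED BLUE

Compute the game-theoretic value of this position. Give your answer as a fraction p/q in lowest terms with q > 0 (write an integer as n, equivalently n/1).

step 1: add RED to get R; options L={ (no moves) } R={ 0 } → -1
step 2: add RED to get RR; options L={ (no moves) } R={ -1; 0 } → -2
step 3: add RED to get RRR; options L={ (no moves) } R={ -2; -1; 0 } → -3
step 4: add BLUE to get RRRB; options L={ -3 } R={ -2; -1; 0 } → -5/2
step 5: add BLUE to get RRRBB; options L={ -3; -5/2 } R={ -2; -1; 0 } → -9/4
step 6: add BLUE to get RRRBBB; options L={ -3; -5/2; -9/4 } R={ -2; -1; 0 } → -17/8
step 7: add RED to get RRRBBBR; options L={ -3; -5/2; -9/4 } R={ -17/8; -2; -1; 0 } → -35/16
step 8: add BLUE to get RRRBBBRB; options L={ -3; -5/2; -9/4; -35/16 } R={ -17/8; -2; -1; 0 } → -69/32

-69/32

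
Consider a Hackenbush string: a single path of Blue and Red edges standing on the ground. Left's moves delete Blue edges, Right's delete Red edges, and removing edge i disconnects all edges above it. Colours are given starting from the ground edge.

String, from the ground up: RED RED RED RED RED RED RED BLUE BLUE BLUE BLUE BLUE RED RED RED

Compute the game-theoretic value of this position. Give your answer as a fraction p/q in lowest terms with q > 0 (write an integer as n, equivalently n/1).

-1551/256

Prefix values for RED RED RED RED RED RED RED BLUE BLUE BLUE BLUE BLUE RED RED RED via {L|R} + simplicity:
1 of 15 · R · max L −∞ · min R 0 ⇒ -1
2 of 15 · RR · max L −∞ · min R -1 ⇒ -2
3 of 15 · RRR · max L −∞ · min R -2 ⇒ -3
4 of 15 · RRRR · max L −∞ · min R -3 ⇒ -4
5 of 15 · RRRRR · max L −∞ · min R -4 ⇒ -5
6 of 15 · RRRRRR · max L −∞ · min R -5 ⇒ -6
7 of 15 · RRRRRRR · max L −∞ · min R -6 ⇒ -7
8 of 15 · RRRRRRRB · max L -7 · min R -6 ⇒ -13/2
9 of 15 · RRRRRRRBB · max L -13/2 · min R -6 ⇒ -25/4
10 of 15 · RRRRRRRBBB · max L -25/4 · min R -6 ⇒ -49/8
11 of 15 · RRRRRRRBBBB · max L -49/8 · min R -6 ⇒ -97/16
12 of 15 · RRRRRRRBBBBB · max L -97/16 · min R -6 ⇒ -193/32
13 of 15 · RRRRRRRBBBBBR · max L -97/16 · min R -193/32 ⇒ -387/64
14 of 15 · RRRRRRRBBBBBRR · max L -97/16 · min R -387/64 ⇒ -775/128
15 of 15 · RRRRRRRBBBBBRRR · max L -97/16 · min R -775/128 ⇒ -1551/256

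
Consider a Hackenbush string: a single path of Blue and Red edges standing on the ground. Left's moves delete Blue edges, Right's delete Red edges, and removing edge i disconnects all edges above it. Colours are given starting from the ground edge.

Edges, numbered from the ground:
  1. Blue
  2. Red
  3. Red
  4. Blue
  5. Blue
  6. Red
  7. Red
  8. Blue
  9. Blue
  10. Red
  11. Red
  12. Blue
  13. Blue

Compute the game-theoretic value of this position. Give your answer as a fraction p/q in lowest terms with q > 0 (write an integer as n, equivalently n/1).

Recurse on prefixes of the 13-edge string Blue Red Red Blue Blue Red Red Blue Blue Red Red Blue Blue:
B: Left { 0 }, Right { (no moves) } gives simplest 1
BR: Left { 0 }, Right { 1 } gives simplest 1/2
BRR: Left { 0 }, Right { 1/2 1 } gives simplest 1/4
BRRB: Left { 0 1/4 }, Right { 1/2 1 } gives simplest 3/8
BRRBB: Left { 0 1/4 3/8 }, Right { 1/2 1 } gives simplest 7/16
BRRBBR: Left { 0 1/4 3/8 }, Right { 7/16 1/2 1 } gives simplest 13/32
BRRBBRR: Left { 0 1/4 3/8 }, Right { 13/32 7/16 1/2 1 } gives simplest 25/64
BRRBBRRB: Left { 0 1/4 3/8 25/64 }, Right { 13/32 7/16 1/2 1 } gives simplest 51/128
BRRBBRRBB: Left { 0 1/4 3/8 25/64 51/128 }, Right { 13/32 7/16 1/2 1 } gives simplest 103/256
BRRBBRRBBR: Left { 0 1/4 3/8 25/64 51/128 }, Right { 103/256 13/32 7/16 1/2 1 } gives simplest 205/512
BRRBBRRBBRR: Left { 0 1/4 3/8 25/64 51/128 }, Right { 205/512 103/256 13/32 7/16 1/2 1 } gives simplest 409/1024
BRRBBRRBBRRB: Left { 0 1/4 3/8 25/64 51/128 409/1024 }, Right { 205/512 103/256 13/32 7/16 1/2 1 } gives simplest 819/2048
BRRBBRRBBRRBB: Left { 0 1/4 3/8 25/64 51/128 409/1024 819/2048 }, Right { 205/512 103/256 13/32 7/16 1/2 1 } gives simplest 1639/4096

1639/4096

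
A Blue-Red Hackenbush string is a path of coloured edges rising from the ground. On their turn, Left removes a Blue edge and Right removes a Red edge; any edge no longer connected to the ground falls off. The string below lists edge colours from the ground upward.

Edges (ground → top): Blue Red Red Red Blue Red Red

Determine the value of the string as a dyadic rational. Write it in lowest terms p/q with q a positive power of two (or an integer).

Recurse on prefixes of the 7-edge string Blue Red Red Red Blue Red Red:
B: Left { 0 }, Right {  } => simplest 1
BR: Left { 0 }, Right { 1 } => simplest 1/2
BRR: Left { 0 }, Right { 1/2,1 } => simplest 1/4
BRRR: Left { 0 }, Right { 1/4,1/2,1 } => simplest 1/8
BRRRB: Left { 0,1/8 }, Right { 1/4,1/2,1 } => simplest 3/16
BRRRBR: Left { 0,1/8 }, Right { 3/16,1/4,1/2,1 } => simplest 5/32
BRRRBRR: Left { 0,1/8 }, Right { 5/32,3/16,1/4,1/2,1 } => simplest 9/64

9/64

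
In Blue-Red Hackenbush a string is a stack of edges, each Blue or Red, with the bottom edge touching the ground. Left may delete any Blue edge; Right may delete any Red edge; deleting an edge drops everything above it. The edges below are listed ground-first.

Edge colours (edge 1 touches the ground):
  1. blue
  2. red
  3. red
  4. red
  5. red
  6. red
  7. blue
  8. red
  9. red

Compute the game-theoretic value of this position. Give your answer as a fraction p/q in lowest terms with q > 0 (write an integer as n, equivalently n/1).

1 of 9 · b · max L 0 · min R +∞ = 1
2 of 9 · br · max L 0 · min R 1 = 1/2
3 of 9 · brr · max L 0 · min R 1/2 = 1/4
4 of 9 · brrr · max L 0 · min R 1/4 = 1/8
5 of 9 · brrrr · max L 0 · min R 1/8 = 1/16
6 of 9 · brrrrr · max L 0 · min R 1/16 = 1/32
7 of 9 · brrrrrb · max L 1/32 · min R 1/16 = 3/64
8 of 9 · brrrrrbr · max L 1/32 · min R 3/64 = 5/128
9 of 9 · brrrrrbrr · max L 1/32 · min R 5/128 = 9/256

9/256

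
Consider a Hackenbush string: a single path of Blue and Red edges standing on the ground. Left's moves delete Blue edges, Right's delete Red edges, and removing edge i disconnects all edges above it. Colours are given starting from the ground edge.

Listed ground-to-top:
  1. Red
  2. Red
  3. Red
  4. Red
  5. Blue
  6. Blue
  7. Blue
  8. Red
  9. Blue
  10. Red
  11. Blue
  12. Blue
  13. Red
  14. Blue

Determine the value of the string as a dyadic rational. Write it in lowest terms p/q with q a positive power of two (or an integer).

Prefix values for Red Red Red Red Blue Blue Blue Red Blue Red Blue Blue Red Blue via {L|R} + simplicity:
step 1: add Red to get R; options L={ — } R={ 0 } → -1
step 2: add Red to get RR; options L={ — } R={ -1,0 } → -2
step 3: add Red to get RRR; options L={ — } R={ -2,-1,0 } → -3
step 4: add Red to get RRRR; options L={ — } R={ -3,-2,-1,0 } → -4
step 5: add Blue to get RRRRB; options L={ -4 } R={ -3,-2,-1,0 } → -7/2
step 6: add Blue to get RRRRBB; options L={ -4,-7/2 } R={ -3,-2,-1,0 } → -13/4
step 7: add Blue to get RRRRBBB; options L={ -4,-7/2,-13/4 } R={ -3,-2,-1,0 } → -25/8
step 8: add Red to get RRRRBBBR; options L={ -4,-7/2,-13/4 } R={ -25/8,-3,-2,-1,0 } → -51/16
step 9: add Blue to get RRRRBBBRB; options L={ -4,-7/2,-13/4,-51/16 } R={ -25/8,-3,-2,-1,0 } → -101/32
step 10: add Red to get RRRRBBBRBR; options L={ -4,-7/2,-13/4,-51/16 } R={ -101/32,-25/8,-3,-2,-1,0 } → -203/64
step 11: add Blue to get RRRRBBBRBRB; options L={ -4,-7/2,-13/4,-51/16,-203/64 } R={ -101/32,-25/8,-3,-2,-1,0 } → -405/128
step 12: add Blue to get RRRRBBBRBRBB; options L={ -4,-7/2,-13/4,-51/16,-203/64,-405/128 } R={ -101/32,-25/8,-3,-2,-1,0 } → -809/256
step 13: add Red to get RRRRBBBRBRBBR; options L={ -4,-7/2,-13/4,-51/16,-203/64,-405/128 } R={ -809/256,-101/32,-25/8,-3,-2,-1,0 } → -1619/512
step 14: add Blue to get RRRRBBBRBRBBRB; options L={ -4,-7/2,-13/4,-51/16,-203/64,-405/128,-1619/512 } R={ -809/256,-101/32,-25/8,-3,-2,-1,0 } → -3237/1024

-3237/1024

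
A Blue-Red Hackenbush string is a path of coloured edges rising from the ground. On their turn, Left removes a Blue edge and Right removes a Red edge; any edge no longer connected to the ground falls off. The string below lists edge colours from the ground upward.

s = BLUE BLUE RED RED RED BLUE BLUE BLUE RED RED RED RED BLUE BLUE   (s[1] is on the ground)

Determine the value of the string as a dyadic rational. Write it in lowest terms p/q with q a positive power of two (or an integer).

Prefix values for BLUE BLUE RED RED RED BLUE BLUE BLUE RED RED RED RED BLUE BLUE via {L|R} + simplicity:
step 1: add BLUE to get B; options L={ 0 } R={ (no moves) } -> 1
step 2: add BLUE to get BB; options L={ 0, 1 } R={ (no moves) } -> 2
step 3: add RED to get BBR; options L={ 0, 1 } R={ 2 } -> 3/2
step 4: add RED to get BBRR; options L={ 0, 1 } R={ 3/2, 2 } -> 5/4
step 5: add RED to get BBRRR; options L={ 0, 1 } R={ 5/4, 3/2, 2 } -> 9/8
step 6: add BLUE to get BBRRRB; options L={ 0, 1, 9/8 } R={ 5/4, 3/2, 2 } -> 19/16
step 7: add BLUE to get BBRRRBB; options L={ 0, 1, 9/8, 19/16 } R={ 5/4, 3/2, 2 } -> 39/32
step 8: add BLUE to get BBRRRBBB; options L={ 0, 1, 9/8, 19/16, 39/32 } R={ 5/4, 3/2, 2 } -> 79/64
step 9: add RED to get BBRRRBBBR; options L={ 0, 1, 9/8, 19/16, 39/32 } R={ 79/64, 5/4, 3/2, 2 } -> 157/128
step 10: add RED to get BBRRRBBBRR; options L={ 0, 1, 9/8, 19/16, 39/32 } R={ 157/128, 79/64, 5/4, 3/2, 2 } -> 313/256
step 11: add RED to get BBRRRBBBRRR; options L={ 0, 1, 9/8, 19/16, 39/32 } R={ 313/256, 157/128, 79/64, 5/4, 3/2, 2 } -> 625/512
step 12: add RED to get BBRRRBBBRRRR; options L={ 0, 1, 9/8, 19/16, 39/32 } R={ 625/512, 313/256, 157/128, 79/64, 5/4, 3/2, 2 } -> 1249/1024
step 13: add BLUE to get BBRRRBBBRRRRB; options L={ 0, 1, 9/8, 19/16, 39/32, 1249/1024 } R={ 625/512, 313/256, 157/128, 79/64, 5/4, 3/2, 2 } -> 2499/2048
step 14: add BLUE to get BBRRRBBBRRRRBB; options L={ 0, 1, 9/8, 19/16, 39/32, 1249/1024, 2499/2048 } R={ 625/512, 313/256, 157/128, 79/64, 5/4, 3/2, 2 } -> 4999/4096

4999/4096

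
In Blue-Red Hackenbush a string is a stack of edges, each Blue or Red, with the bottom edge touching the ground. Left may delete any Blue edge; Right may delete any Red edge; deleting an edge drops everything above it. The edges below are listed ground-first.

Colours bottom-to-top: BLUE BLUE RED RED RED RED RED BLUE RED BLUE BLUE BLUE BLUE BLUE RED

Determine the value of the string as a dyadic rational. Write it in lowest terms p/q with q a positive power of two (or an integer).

Recurse on prefixes of the 15-edge string BLUE BLUE RED RED RED RED RED BLUE RED BLUE BLUE BLUE BLUE BLUE RED:
g(B) = { 0 |  } -> 1
g(BB) = { 0,1 |  } -> 2
g(BBR) = { 0,1 | 2 } -> 3/2
g(BBRR) = { 0,1 | 3/2,2 } -> 5/4
g(BBRRR) = { 0,1 | 5/4,3/2,2 } -> 9/8
g(BBRRRR) = { 0,1 | 9/8,5/4,3/2,2 } -> 17/16
g(BBRRRRR) = { 0,1 | 17/16,9/8,5/4,3/2,2 } -> 33/32
g(BBRRRRRB) = { 0,1,33/32 | 17/16,9/8,5/4,3/2,2 } -> 67/64
g(BBRRRRRBR) = { 0,1,33/32 | 67/64,17/16,9/8,5/4,3/2,2 } -> 133/128
g(BBRRRRRBRB) = { 0,1,33/32,133/128 | 67/64,17/16,9/8,5/4,3/2,2 } -> 267/256
g(BBRRRRRBRBB) = { 0,1,33/32,133/128,267/256 | 67/64,17/16,9/8,5/4,3/2,2 } -> 535/512
g(BBRRRRRBRBBB) = { 0,1,33/32,133/128,267/256,535/512 | 67/64,17/16,9/8,5/4,3/2,2 } -> 1071/1024
g(BBRRRRRBRBBBB) = { 0,1,33/32,133/128,267/256,535/512,1071/1024 | 67/64,17/16,9/8,5/4,3/2,2 } -> 2143/2048
g(BBRRRRRBRBBBBB) = { 0,1,33/32,133/128,267/256,535/512,1071/1024,2143/2048 | 67/64,17/16,9/8,5/4,3/2,2 } -> 4287/4096
g(BBRRRRRBRBBBBBR) = { 0,1,33/32,133/128,267/256,535/512,1071/1024,2143/2048 | 4287/4096,67/64,17/16,9/8,5/4,3/2,2 } -> 8573/8192

8573/8192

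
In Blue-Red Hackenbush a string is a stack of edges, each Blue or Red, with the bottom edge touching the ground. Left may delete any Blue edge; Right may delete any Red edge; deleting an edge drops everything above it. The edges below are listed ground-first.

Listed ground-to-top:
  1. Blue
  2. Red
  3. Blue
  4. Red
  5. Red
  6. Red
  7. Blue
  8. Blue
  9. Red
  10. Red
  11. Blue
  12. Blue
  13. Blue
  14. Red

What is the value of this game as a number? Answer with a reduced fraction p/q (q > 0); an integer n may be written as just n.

4509/8192

Build val(s[:k]) for k = 1..14, string s = Blue Red Blue Red Red Red Blue Blue Red Red Blue Blue Blue Red.
B: Left { 0 }, Right { (no moves) } — simplest 1
BR: Left { 0 }, Right { 1 } — simplest 1/2
BRB: Left { 0; 1/2 }, Right { 1 } — simplest 3/4
BRBR: Left { 0; 1/2 }, Right { 3/4; 1 } — simplest 5/8
BRBRR: Left { 0; 1/2 }, Right { 5/8; 3/4; 1 } — simplest 9/16
BRBRRR: Left { 0; 1/2 }, Right { 9/16; 5/8; 3/4; 1 } — simplest 17/32
BRBRRRB: Left { 0; 1/2; 17/32 }, Right { 9/16; 5/8; 3/4; 1 } — simplest 35/64
BRBRRRBB: Left { 0; 1/2; 17/32; 35/64 }, Right { 9/16; 5/8; 3/4; 1 } — simplest 71/128
BRBRRRBBR: Left { 0; 1/2; 17/32; 35/64 }, Right { 71/128; 9/16; 5/8; 3/4; 1 } — simplest 141/256
BRBRRRBBRR: Left { 0; 1/2; 17/32; 35/64 }, Right { 141/256; 71/128; 9/16; 5/8; 3/4; 1 } — simplest 281/512
BRBRRRBBRRB: Left { 0; 1/2; 17/32; 35/64; 281/512 }, Right { 141/256; 71/128; 9/16; 5/8; 3/4; 1 } — simplest 563/1024
BRBRRRBBRRBB: Left { 0; 1/2; 17/32; 35/64; 281/512; 563/1024 }, Right { 141/256; 71/128; 9/16; 5/8; 3/4; 1 } — simplest 1127/2048
BRBRRRBBRRBBB: Left { 0; 1/2; 17/32; 35/64; 281/512; 563/1024; 1127/2048 }, Right { 141/256; 71/128; 9/16; 5/8; 3/4; 1 } — simplest 2255/4096
BRBRRRBBRRBBBR: Left { 0; 1/2; 17/32; 35/64; 281/512; 563/1024; 1127/2048 }, Right { 2255/4096; 141/256; 71/128; 9/16; 5/8; 3/4; 1 } — simplest 4509/8192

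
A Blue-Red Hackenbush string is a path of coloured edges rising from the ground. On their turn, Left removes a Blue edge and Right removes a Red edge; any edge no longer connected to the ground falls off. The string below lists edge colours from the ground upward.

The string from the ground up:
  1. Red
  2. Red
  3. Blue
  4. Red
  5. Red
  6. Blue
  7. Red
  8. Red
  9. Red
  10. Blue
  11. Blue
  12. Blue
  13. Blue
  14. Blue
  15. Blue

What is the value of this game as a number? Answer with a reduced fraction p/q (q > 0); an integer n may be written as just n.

val(R) = {  | 0 } => -1
val(RR) = {  | -1, 0 } => -2
val(RRB) = { -2 | -1, 0 } => -3/2
val(RRBR) = { -2 | -3/2, -1, 0 } => -7/4
val(RRBRR) = { -2 | -7/4, -3/2, -1, 0 } => -15/8
val(RRBRRB) = { -2, -15/8 | -7/4, -3/2, -1, 0 } => -29/16
val(RRBRRBR) = { -2, -15/8 | -29/16, -7/4, -3/2, -1, 0 } => -59/32
val(RRBRRBRR) = { -2, -15/8 | -59/32, -29/16, -7/4, -3/2, -1, 0 } => -119/64
val(RRBRRBRRR) = { -2, -15/8 | -119/64, -59/32, -29/16, -7/4, -3/2, -1, 0 } => -239/128
val(RRBRRBRRRB) = { -2, -15/8, -239/128 | -119/64, -59/32, -29/16, -7/4, -3/2, -1, 0 } => -477/256
val(RRBRRBRRRBB) = { -2, -15/8, -239/128, -477/256 | -119/64, -59/32, -29/16, -7/4, -3/2, -1, 0 } => -953/512
val(RRBRRBRRRBBB) = { -2, -15/8, -239/128, -477/256, -953/512 | -119/64, -59/32, -29/16, -7/4, -3/2, -1, 0 } => -1905/1024
val(RRBRRBRRRBBBB) = { -2, -15/8, -239/128, -477/256, -953/512, -1905/1024 | -119/64, -59/32, -29/16, -7/4, -3/2, -1, 0 } => -3809/2048
val(RRBRRBRRRBBBBB) = { -2, -15/8, -239/128, -477/256, -953/512, -1905/1024, -3809/2048 | -119/64, -59/32, -29/16, -7/4, -3/2, -1, 0 } => -7617/4096
val(RRBRRBRRRBBBBBB) = { -2, -15/8, -239/128, -477/256, -953/512, -1905/1024, -3809/2048, -7617/4096 | -119/64, -59/32, -29/16, -7/4, -3/2, -1, 0 } => -15233/8192

-15233/8192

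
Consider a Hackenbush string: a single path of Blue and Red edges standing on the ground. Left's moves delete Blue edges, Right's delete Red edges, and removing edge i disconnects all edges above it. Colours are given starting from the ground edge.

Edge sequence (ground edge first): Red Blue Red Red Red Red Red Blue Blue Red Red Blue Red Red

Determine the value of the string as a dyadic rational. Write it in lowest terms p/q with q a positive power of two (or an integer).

-7991/8192

Prefix values for Red Blue Red Red Red Red Red Blue Blue Red Red Blue Red Red via {L|R} + simplicity:
step 1: add Red to get R; options L={ (no moves) } R={ 0 } → -1
step 2: add Blue to get RB; options L={ -1 } R={ 0 } → -1/2
step 3: add Red to get RBR; options L={ -1 } R={ -1/2,0 } → -3/4
step 4: add Red to get RBRR; options L={ -1 } R={ -3/4,-1/2,0 } → -7/8
step 5: add Red to get RBRRR; options L={ -1 } R={ -7/8,-3/4,-1/2,0 } → -15/16
step 6: add Red to get RBRRRR; options L={ -1 } R={ -15/16,-7/8,-3/4,-1/2,0 } → -31/32
step 7: add Red to get RBRRRRR; options L={ -1 } R={ -31/32,-15/16,-7/8,-3/4,-1/2,0 } → -63/64
step 8: add Blue to get RBRRRRRB; options L={ -1,-63/64 } R={ -31/32,-15/16,-7/8,-3/4,-1/2,0 } → -125/128
step 9: add Blue to get RBRRRRRBB; options L={ -1,-63/64,-125/128 } R={ -31/32,-15/16,-7/8,-3/4,-1/2,0 } → -249/256
step 10: add Red to get RBRRRRRBBR; options L={ -1,-63/64,-125/128 } R={ -249/256,-31/32,-15/16,-7/8,-3/4,-1/2,0 } → -499/512
step 11: add Red to get RBRRRRRBBRR; options L={ -1,-63/64,-125/128 } R={ -499/512,-249/256,-31/32,-15/16,-7/8,-3/4,-1/2,0 } → -999/1024
step 12: add Blue to get RBRRRRRBBRRB; options L={ -1,-63/64,-125/128,-999/1024 } R={ -499/512,-249/256,-31/32,-15/16,-7/8,-3/4,-1/2,0 } → -1997/2048
step 13: add Red to get RBRRRRRBBRRBR; options L={ -1,-63/64,-125/128,-999/1024 } R={ -1997/2048,-499/512,-249/256,-31/32,-15/16,-7/8,-3/4,-1/2,0 } → -3995/4096
step 14: add Red to get RBRRRRRBBRRBRR; options L={ -1,-63/64,-125/128,-999/1024 } R={ -3995/4096,-1997/2048,-499/512,-249/256,-31/32,-15/16,-7/8,-3/4,-1/2,0 } → -7991/8192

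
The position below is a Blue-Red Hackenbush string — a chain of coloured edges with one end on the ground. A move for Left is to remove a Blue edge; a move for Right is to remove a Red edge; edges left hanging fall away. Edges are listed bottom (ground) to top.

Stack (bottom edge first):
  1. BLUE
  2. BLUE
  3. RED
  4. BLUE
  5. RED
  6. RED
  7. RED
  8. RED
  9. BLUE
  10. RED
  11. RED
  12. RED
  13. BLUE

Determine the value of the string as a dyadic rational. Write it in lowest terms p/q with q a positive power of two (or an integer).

Build val(s[:k]) for k = 1..13, string s = BLUE BLUE RED BLUE RED RED RED RED BLUE RED RED RED BLUE.
edge 1 of 13 (BLUE): { 0 | (no moves) } -> 1
edge 2 of 13 (BLUE): { 0,1 | (no moves) } -> 2
edge 3 of 13 (RED): { 0,1 | 2 } -> 3/2
edge 4 of 13 (BLUE): { 0,1,3/2 | 2 } -> 7/4
edge 5 of 13 (RED): { 0,1,3/2 | 7/4,2 } -> 13/8
edge 6 of 13 (RED): { 0,1,3/2 | 13/8,7/4,2 } -> 25/16
edge 7 of 13 (RED): { 0,1,3/2 | 25/16,13/8,7/4,2 } -> 49/32
edge 8 of 13 (RED): { 0,1,3/2 | 49/32,25/16,13/8,7/4,2 } -> 97/64
edge 9 of 13 (BLUE): { 0,1,3/2,97/64 | 49/32,25/16,13/8,7/4,2 } -> 195/128
edge 10 of 13 (RED): { 0,1,3/2,97/64 | 195/128,49/32,25/16,13/8,7/4,2 } -> 389/256
edge 11 of 13 (RED): { 0,1,3/2,97/64 | 389/256,195/128,49/32,25/16,13/8,7/4,2 } -> 777/512
edge 12 of 13 (RED): { 0,1,3/2,97/64 | 777/512,389/256,195/128,49/32,25/16,13/8,7/4,2 } -> 1553/1024
edge 13 of 13 (BLUE): { 0,1,3/2,97/64,1553/1024 | 777/512,389/256,195/128,49/32,25/16,13/8,7/4,2 } -> 3107/2048

3107/2048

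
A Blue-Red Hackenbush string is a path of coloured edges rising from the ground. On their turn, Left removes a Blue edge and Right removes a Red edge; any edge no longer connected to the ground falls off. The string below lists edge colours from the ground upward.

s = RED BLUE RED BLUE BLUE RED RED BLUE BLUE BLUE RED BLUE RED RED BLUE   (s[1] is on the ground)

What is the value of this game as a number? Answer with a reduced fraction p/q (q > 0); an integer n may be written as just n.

g_1 [R]  L=[(no moves)]  R=[0]  => -1
g_2 [RB]  L=[-1]  R=[0]  => -1/2
g_3 [RBR]  L=[-1]  R=[-1/2, 0]  => -3/4
g_4 [RBRB]  L=[-1, -3/4]  R=[-1/2, 0]  => -5/8
g_5 [RBRBB]  L=[-1, -3/4, -5/8]  R=[-1/2, 0]  => -9/16
g_6 [RBRBBR]  L=[-1, -3/4, -5/8]  R=[-9/16, -1/2, 0]  => -19/32
g_7 [RBRBBRR]  L=[-1, -3/4, -5/8]  R=[-19/32, -9/16, -1/2, 0]  => -39/64
g_8 [RBRBBRRB]  L=[-1, -3/4, -5/8, -39/64]  R=[-19/32, -9/16, -1/2, 0]  => -77/128
g_9 [RBRBBRRBB]  L=[-1, -3/4, -5/8, -39/64, -77/128]  R=[-19/32, -9/16, -1/2, 0]  => -153/256
g_10 [RBRBBRRBBB]  L=[-1, -3/4, -5/8, -39/64, -77/128, -153/256]  R=[-19/32, -9/16, -1/2, 0]  => -305/512
g_11 [RBRBBRRBBBR]  L=[-1, -3/4, -5/8, -39/64, -77/128, -153/256]  R=[-305/512, -19/32, -9/16, -1/2, 0]  => -611/1024
g_12 [RBRBBRRBBBRB]  L=[-1, -3/4, -5/8, -39/64, -77/128, -153/256, -611/1024]  R=[-305/512, -19/32, -9/16, -1/2, 0]  => -1221/2048
g_13 [RBRBBRRBBBRBR]  L=[-1, -3/4, -5/8, -39/64, -77/128, -153/256, -611/1024]  R=[-1221/2048, -305/512, -19/32, -9/16, -1/2, 0]  => -2443/4096
g_14 [RBRBBRRBBBRBRR]  L=[-1, -3/4, -5/8, -39/64, -77/128, -153/256, -611/1024]  R=[-2443/4096, -1221/2048, -305/512, -19/32, -9/16, -1/2, 0]  => -4887/8192
g_15 [RBRBBRRBBBRBRRB]  L=[-1, -3/4, -5/8, -39/64, -77/128, -153/256, -611/1024, -4887/8192]  R=[-2443/4096, -1221/2048, -305/512, -19/32, -9/16, -1/2, 0]  => -9773/16384

-9773/16384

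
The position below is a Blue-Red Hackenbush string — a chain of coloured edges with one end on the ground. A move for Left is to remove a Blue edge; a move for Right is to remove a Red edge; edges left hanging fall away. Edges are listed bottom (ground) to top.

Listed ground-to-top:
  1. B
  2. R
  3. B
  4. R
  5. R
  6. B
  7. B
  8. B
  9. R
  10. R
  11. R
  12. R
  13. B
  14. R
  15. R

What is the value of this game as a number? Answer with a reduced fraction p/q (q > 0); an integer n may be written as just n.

B: Left { 0 }, Right { · } => simplest 1
BR: Left { 0 }, Right { 1 } => simplest 1/2
BRB: Left { 0,1/2 }, Right { 1 } => simplest 3/4
BRBR: Left { 0,1/2 }, Right { 3/4,1 } => simplest 5/8
BRBRR: Left { 0,1/2 }, Right { 5/8,3/4,1 } => simplest 9/16
BRBRRB: Left { 0,1/2,9/16 }, Right { 5/8,3/4,1 } => simplest 19/32
BRBRRBB: Left { 0,1/2,9/16,19/32 }, Right { 5/8,3/4,1 } => simplest 39/64
BRBRRBBB: Left { 0,1/2,9/16,19/32,39/64 }, Right { 5/8,3/4,1 } => simplest 79/128
BRBRRBBBR: Left { 0,1/2,9/16,19/32,39/64 }, Right { 79/128,5/8,3/4,1 } => simplest 157/256
BRBRRBBBRR: Left { 0,1/2,9/16,19/32,39/64 }, Right { 157/256,79/128,5/8,3/4,1 } => simplest 313/512
BRBRRBBBRRR: Left { 0,1/2,9/16,19/32,39/64 }, Right { 313/512,157/256,79/128,5/8,3/4,1 } => simplest 625/1024
BRBRRBBBRRRR: Left { 0,1/2,9/16,19/32,39/64 }, Right { 625/1024,313/512,157/256,79/128,5/8,3/4,1 } => simplest 1249/2048
BRBRRBBBRRRRB: Left { 0,1/2,9/16,19/32,39/64,1249/2048 }, Right { 625/1024,313/512,157/256,79/128,5/8,3/4,1 } => simplest 2499/4096
BRBRRBBBRRRRBR: Left { 0,1/2,9/16,19/32,39/64,1249/2048 }, Right { 2499/4096,625/1024,313/512,157/256,79/128,5/8,3/4,1 } => simplest 4997/8192
BRBRRBBBRRRRBRR: Left { 0,1/2,9/16,19/32,39/64,1249/2048 }, Right { 4997/8192,2499/4096,625/1024,313/512,157/256,79/128,5/8,3/4,1 } => simplest 9993/16384

9993/16384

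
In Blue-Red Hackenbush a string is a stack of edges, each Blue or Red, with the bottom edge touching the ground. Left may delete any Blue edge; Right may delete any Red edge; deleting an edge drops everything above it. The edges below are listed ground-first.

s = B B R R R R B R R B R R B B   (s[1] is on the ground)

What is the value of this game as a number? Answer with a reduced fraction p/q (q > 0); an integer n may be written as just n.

4391/4096

Prefix values for B B R R R R B R R B R R B B via {L|R} + simplicity:
G_1 [B]  L=[0]  R=[—]  ⇒ 1
G_2 [BB]  L=[0 1]  R=[—]  ⇒ 2
G_3 [BBR]  L=[0 1]  R=[2]  ⇒ 3/2
G_4 [BBRR]  L=[0 1]  R=[3/2 2]  ⇒ 5/4
G_5 [BBRRR]  L=[0 1]  R=[5/4 3/2 2]  ⇒ 9/8
G_6 [BBRRRR]  L=[0 1]  R=[9/8 5/4 3/2 2]  ⇒ 17/16
G_7 [BBRRRRB]  L=[0 1 17/16]  R=[9/8 5/4 3/2 2]  ⇒ 35/32
G_8 [BBRRRRBR]  L=[0 1 17/16]  R=[35/32 9/8 5/4 3/2 2]  ⇒ 69/64
G_9 [BBRRRRBRR]  L=[0 1 17/16]  R=[69/64 35/32 9/8 5/4 3/2 2]  ⇒ 137/128
G_10 [BBRRRRBRRB]  L=[0 1 17/16 137/128]  R=[69/64 35/32 9/8 5/4 3/2 2]  ⇒ 275/256
G_11 [BBRRRRBRRBR]  L=[0 1 17/16 137/128]  R=[275/256 69/64 35/32 9/8 5/4 3/2 2]  ⇒ 549/512
G_12 [BBRRRRBRRBRR]  L=[0 1 17/16 137/128]  R=[549/512 275/256 69/64 35/32 9/8 5/4 3/2 2]  ⇒ 1097/1024
G_13 [BBRRRRBRRBRRB]  L=[0 1 17/16 137/128 1097/1024]  R=[549/512 275/256 69/64 35/32 9/8 5/4 3/2 2]  ⇒ 2195/2048
G_14 [BBRRRRBRRBRRBB]  L=[0 1 17/16 137/128 1097/1024 2195/2048]  R=[549/512 275/256 69/64 35/32 9/8 5/4 3/2 2]  ⇒ 4391/4096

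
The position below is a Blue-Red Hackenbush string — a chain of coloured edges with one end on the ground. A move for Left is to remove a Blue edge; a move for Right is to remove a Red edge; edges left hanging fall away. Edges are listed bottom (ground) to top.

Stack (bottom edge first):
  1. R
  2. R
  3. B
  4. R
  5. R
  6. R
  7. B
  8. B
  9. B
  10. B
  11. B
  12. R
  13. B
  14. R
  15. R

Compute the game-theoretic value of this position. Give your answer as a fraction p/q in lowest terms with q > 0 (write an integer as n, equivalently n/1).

R: Left { · }, Right { 0 } → simplest -1
RR: Left { · }, Right { -1,0 } → simplest -2
RRB: Left { -2 }, Right { -1,0 } → simplest -3/2
RRBR: Left { -2 }, Right { -3/2,-1,0 } → simplest -7/4
RRBRR: Left { -2 }, Right { -7/4,-3/2,-1,0 } → simplest -15/8
RRBRRR: Left { -2 }, Right { -15/8,-7/4,-3/2,-1,0 } → simplest -31/16
RRBRRRB: Left { -2,-31/16 }, Right { -15/8,-7/4,-3/2,-1,0 } → simplest -61/32
RRBRRRBB: Left { -2,-31/16,-61/32 }, Right { -15/8,-7/4,-3/2,-1,0 } → simplest -121/64
RRBRRRBBB: Left { -2,-31/16,-61/32,-121/64 }, Right { -15/8,-7/4,-3/2,-1,0 } → simplest -241/128
RRBRRRBBBB: Left { -2,-31/16,-61/32,-121/64,-241/128 }, Right { -15/8,-7/4,-3/2,-1,0 } → simplest -481/256
RRBRRRBBBBB: Left { -2,-31/16,-61/32,-121/64,-241/128,-481/256 }, Right { -15/8,-7/4,-3/2,-1,0 } → simplest -961/512
RRBRRRBBBBBR: Left { -2,-31/16,-61/32,-121/64,-241/128,-481/256 }, Right { -961/512,-15/8,-7/4,-3/2,-1,0 } → simplest -1923/1024
RRBRRRBBBBBRB: Left { -2,-31/16,-61/32,-121/64,-241/128,-481/256,-1923/1024 }, Right { -961/512,-15/8,-7/4,-3/2,-1,0 } → simplest -3845/2048
RRBRRRBBBBBRBR: Left { -2,-31/16,-61/32,-121/64,-241/128,-481/256,-1923/1024 }, Right { -3845/2048,-961/512,-15/8,-7/4,-3/2,-1,0 } → simplest -7691/4096
RRBRRRBBBBBRBRR: Left { -2,-31/16,-61/32,-121/64,-241/128,-481/256,-1923/1024 }, Right { -7691/4096,-3845/2048,-961/512,-15/8,-7/4,-3/2,-1,0 } → simplest -15383/8192

-15383/8192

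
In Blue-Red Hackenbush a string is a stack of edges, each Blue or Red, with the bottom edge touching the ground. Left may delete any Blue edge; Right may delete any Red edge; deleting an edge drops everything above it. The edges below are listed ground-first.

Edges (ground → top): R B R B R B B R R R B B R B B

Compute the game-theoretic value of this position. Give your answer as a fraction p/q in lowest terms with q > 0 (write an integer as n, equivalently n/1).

-10697/16384

G(R) = { — | 0 } -> -1
G(RB) = { -1 | 0 } -> -1/2
G(RBR) = { -1 | -1/2 0 } -> -3/4
G(RBRB) = { -1 -3/4 | -1/2 0 } -> -5/8
G(RBRBR) = { -1 -3/4 | -5/8 -1/2 0 } -> -11/16
G(RBRBRB) = { -1 -3/4 -11/16 | -5/8 -1/2 0 } -> -21/32
G(RBRBRBB) = { -1 -3/4 -11/16 -21/32 | -5/8 -1/2 0 } -> -41/64
G(RBRBRBBR) = { -1 -3/4 -11/16 -21/32 | -41/64 -5/8 -1/2 0 } -> -83/128
G(RBRBRBBRR) = { -1 -3/4 -11/16 -21/32 | -83/128 -41/64 -5/8 -1/2 0 } -> -167/256
G(RBRBRBBRRR) = { -1 -3/4 -11/16 -21/32 | -167/256 -83/128 -41/64 -5/8 -1/2 0 } -> -335/512
G(RBRBRBBRRRB) = { -1 -3/4 -11/16 -21/32 -335/512 | -167/256 -83/128 -41/64 -5/8 -1/2 0 } -> -669/1024
G(RBRBRBBRRRBB) = { -1 -3/4 -11/16 -21/32 -335/512 -669/1024 | -167/256 -83/128 -41/64 -5/8 -1/2 0 } -> -1337/2048
G(RBRBRBBRRRBBR) = { -1 -3/4 -11/16 -21/32 -335/512 -669/1024 | -1337/2048 -167/256 -83/128 -41/64 -5/8 -1/2 0 } -> -2675/4096
G(RBRBRBBRRRBBRB) = { -1 -3/4 -11/16 -21/32 -335/512 -669/1024 -2675/4096 | -1337/2048 -167/256 -83/128 -41/64 -5/8 -1/2 0 } -> -5349/8192
G(RBRBRBBRRRBBRBB) = { -1 -3/4 -11/16 -21/32 -335/512 -669/1024 -2675/4096 -5349/8192 | -1337/2048 -167/256 -83/128 -41/64 -5/8 -1/2 0 } -> -10697/16384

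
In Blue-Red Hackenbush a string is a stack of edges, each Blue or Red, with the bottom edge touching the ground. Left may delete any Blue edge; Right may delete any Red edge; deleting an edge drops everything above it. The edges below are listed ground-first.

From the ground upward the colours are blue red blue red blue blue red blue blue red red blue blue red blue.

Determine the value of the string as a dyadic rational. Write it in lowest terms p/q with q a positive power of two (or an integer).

11675/16384

b: Left { 0 }, Right { none } -> simplest 1
br: Left { 0 }, Right { 1 } -> simplest 1/2
brb: Left { 0 1/2 }, Right { 1 } -> simplest 3/4
brbr: Left { 0 1/2 }, Right { 3/4 1 } -> simplest 5/8
brbrb: Left { 0 1/2 5/8 }, Right { 3/4 1 } -> simplest 11/16
brbrbb: Left { 0 1/2 5/8 11/16 }, Right { 3/4 1 } -> simplest 23/32
brbrbbr: Left { 0 1/2 5/8 11/16 }, Right { 23/32 3/4 1 } -> simplest 45/64
brbrbbrb: Left { 0 1/2 5/8 11/16 45/64 }, Right { 23/32 3/4 1 } -> simplest 91/128
brbrbbrbb: Left { 0 1/2 5/8 11/16 45/64 91/128 }, Right { 23/32 3/4 1 } -> simplest 183/256
brbrbbrbbr: Left { 0 1/2 5/8 11/16 45/64 91/128 }, Right { 183/256 23/32 3/4 1 } -> simplest 365/512
brbrbbrbbrr: Left { 0 1/2 5/8 11/16 45/64 91/128 }, Right { 365/512 183/256 23/32 3/4 1 } -> simplest 729/1024
brbrbbrbbrrb: Left { 0 1/2 5/8 11/16 45/64 91/128 729/1024 }, Right { 365/512 183/256 23/32 3/4 1 } -> simplest 1459/2048
brbrbbrbbrrbb: Left { 0 1/2 5/8 11/16 45/64 91/128 729/1024 1459/2048 }, Right { 365/512 183/256 23/32 3/4 1 } -> simplest 2919/4096
brbrbbrbbrrbbr: Left { 0 1/2 5/8 11/16 45/64 91/128 729/1024 1459/2048 }, Right { 2919/4096 365/512 183/256 23/32 3/4 1 } -> simplest 5837/8192
brbrbbrbbrrbbrb: Left { 0 1/2 5/8 11/16 45/64 91/128 729/1024 1459/2048 5837/8192 }, Right { 2919/4096 365/512 183/256 23/32 3/4 1 } -> simplest 11675/16384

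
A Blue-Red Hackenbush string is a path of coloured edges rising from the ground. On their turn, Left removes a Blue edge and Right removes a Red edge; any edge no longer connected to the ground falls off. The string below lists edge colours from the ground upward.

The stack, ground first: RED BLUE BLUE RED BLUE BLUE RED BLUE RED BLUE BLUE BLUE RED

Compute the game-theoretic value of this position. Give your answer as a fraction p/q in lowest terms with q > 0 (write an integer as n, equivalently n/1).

Build val(s[:k]) for k = 1..13, string s = RED BLUE BLUE RED BLUE BLUE RED BLUE RED BLUE BLUE BLUE RED.
val(R) = { (no moves) | 0 } ⇒ -1
val(RB) = { -1 | 0 } ⇒ -1/2
val(RBB) = { -1, -1/2 | 0 } ⇒ -1/4
val(RBBR) = { -1, -1/2 | -1/4, 0 } ⇒ -3/8
val(RBBRB) = { -1, -1/2, -3/8 | -1/4, 0 } ⇒ -5/16
val(RBBRBB) = { -1, -1/2, -3/8, -5/16 | -1/4, 0 } ⇒ -9/32
val(RBBRBBR) = { -1, -1/2, -3/8, -5/16 | -9/32, -1/4, 0 } ⇒ -19/64
val(RBBRBBRB) = { -1, -1/2, -3/8, -5/16, -19/64 | -9/32, -1/4, 0 } ⇒ -37/128
val(RBBRBBRBR) = { -1, -1/2, -3/8, -5/16, -19/64 | -37/128, -9/32, -1/4, 0 } ⇒ -75/256
val(RBBRBBRBRB) = { -1, -1/2, -3/8, -5/16, -19/64, -75/256 | -37/128, -9/32, -1/4, 0 } ⇒ -149/512
val(RBBRBBRBRBB) = { -1, -1/2, -3/8, -5/16, -19/64, -75/256, -149/512 | -37/128, -9/32, -1/4, 0 } ⇒ -297/1024
val(RBBRBBRBRBBB) = { -1, -1/2, -3/8, -5/16, -19/64, -75/256, -149/512, -297/1024 | -37/128, -9/32, -1/4, 0 } ⇒ -593/2048
val(RBBRBBRBRBBBR) = { -1, -1/2, -3/8, -5/16, -19/64, -75/256, -149/512, -297/1024 | -593/2048, -37/128, -9/32, -1/4, 0 } ⇒ -1187/4096

-1187/4096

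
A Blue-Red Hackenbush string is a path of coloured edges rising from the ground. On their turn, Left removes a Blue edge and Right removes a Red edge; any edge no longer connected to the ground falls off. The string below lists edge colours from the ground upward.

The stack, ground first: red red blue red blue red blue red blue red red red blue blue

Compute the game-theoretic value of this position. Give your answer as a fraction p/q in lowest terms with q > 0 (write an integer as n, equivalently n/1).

-6841/4096

r: Left {  }, Right { 0 } — simplest -1
rr: Left {  }, Right { -1, 0 } — simplest -2
rrb: Left { -2 }, Right { -1, 0 } — simplest -3/2
rrbr: Left { -2 }, Right { -3/2, -1, 0 } — simplest -7/4
rrbrb: Left { -2, -7/4 }, Right { -3/2, -1, 0 } — simplest -13/8
rrbrbr: Left { -2, -7/4 }, Right { -13/8, -3/2, -1, 0 } — simplest -27/16
rrbrbrb: Left { -2, -7/4, -27/16 }, Right { -13/8, -3/2, -1, 0 } — simplest -53/32
rrbrbrbr: Left { -2, -7/4, -27/16 }, Right { -53/32, -13/8, -3/2, -1, 0 } — simplest -107/64
rrbrbrbrb: Left { -2, -7/4, -27/16, -107/64 }, Right { -53/32, -13/8, -3/2, -1, 0 } — simplest -213/128
rrbrbrbrbr: Left { -2, -7/4, -27/16, -107/64 }, Right { -213/128, -53/32, -13/8, -3/2, -1, 0 } — simplest -427/256
rrbrbrbrbrr: Left { -2, -7/4, -27/16, -107/64 }, Right { -427/256, -213/128, -53/32, -13/8, -3/2, -1, 0 } — simplest -855/512
rrbrbrbrbrrr: Left { -2, -7/4, -27/16, -107/64 }, Right { -855/512, -427/256, -213/128, -53/32, -13/8, -3/2, -1, 0 } — simplest -1711/1024
rrbrbrbrbrrrb: Left { -2, -7/4, -27/16, -107/64, -1711/1024 }, Right { -855/512, -427/256, -213/128, -53/32, -13/8, -3/2, -1, 0 } — simplest -3421/2048
rrbrbrbrbrrrbb: Left { -2, -7/4, -27/16, -107/64, -1711/1024, -3421/2048 }, Right { -855/512, -427/256, -213/128, -53/32, -13/8, -3/2, -1, 0 } — simplest -6841/4096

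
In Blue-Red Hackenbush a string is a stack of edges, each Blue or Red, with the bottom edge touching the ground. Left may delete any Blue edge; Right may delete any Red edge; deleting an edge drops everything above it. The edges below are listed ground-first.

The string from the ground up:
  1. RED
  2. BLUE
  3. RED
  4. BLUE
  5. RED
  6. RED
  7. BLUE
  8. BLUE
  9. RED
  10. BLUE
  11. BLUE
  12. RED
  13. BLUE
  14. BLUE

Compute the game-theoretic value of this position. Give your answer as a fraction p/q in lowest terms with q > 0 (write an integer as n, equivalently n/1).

-5705/8192

Recurse on prefixes of the 14-edge string RED BLUE RED BLUE RED RED BLUE BLUE RED BLUE BLUE RED BLUE BLUE:
step 1: add RED to get R; options L={ · } R={ 0 } ⇒ -1
step 2: add BLUE to get RB; options L={ -1 } R={ 0 } ⇒ -1/2
step 3: add RED to get RBR; options L={ -1 } R={ -1/2, 0 } ⇒ -3/4
step 4: add BLUE to get RBRB; options L={ -1, -3/4 } R={ -1/2, 0 } ⇒ -5/8
step 5: add RED to get RBRBR; options L={ -1, -3/4 } R={ -5/8, -1/2, 0 } ⇒ -11/16
step 6: add RED to get RBRBRR; options L={ -1, -3/4 } R={ -11/16, -5/8, -1/2, 0 } ⇒ -23/32
step 7: add BLUE to get RBRBRRB; options L={ -1, -3/4, -23/32 } R={ -11/16, -5/8, -1/2, 0 } ⇒ -45/64
step 8: add BLUE to get RBRBRRBB; options L={ -1, -3/4, -23/32, -45/64 } R={ -11/16, -5/8, -1/2, 0 } ⇒ -89/128
step 9: add RED to get RBRBRRBBR; options L={ -1, -3/4, -23/32, -45/64 } R={ -89/128, -11/16, -5/8, -1/2, 0 } ⇒ -179/256
step 10: add BLUE to get RBRBRRBBRB; options L={ -1, -3/4, -23/32, -45/64, -179/256 } R={ -89/128, -11/16, -5/8, -1/2, 0 } ⇒ -357/512
step 11: add BLUE to get RBRBRRBBRBB; options L={ -1, -3/4, -23/32, -45/64, -179/256, -357/512 } R={ -89/128, -11/16, -5/8, -1/2, 0 } ⇒ -713/1024
step 12: add RED to get RBRBRRBBRBBR; options L={ -1, -3/4, -23/32, -45/64, -179/256, -357/512 } R={ -713/1024, -89/128, -11/16, -5/8, -1/2, 0 } ⇒ -1427/2048
step 13: add BLUE to get RBRBRRBBRBBRB; options L={ -1, -3/4, -23/32, -45/64, -179/256, -357/512, -1427/2048 } R={ -713/1024, -89/128, -11/16, -5/8, -1/2, 0 } ⇒ -2853/4096
step 14: add BLUE to get RBRBRRBBRBBRBB; options L={ -1, -3/4, -23/32, -45/64, -179/256, -357/512, -1427/2048, -2853/4096 } R={ -713/1024, -89/128, -11/16, -5/8, -1/2, 0 } ⇒ -5705/8192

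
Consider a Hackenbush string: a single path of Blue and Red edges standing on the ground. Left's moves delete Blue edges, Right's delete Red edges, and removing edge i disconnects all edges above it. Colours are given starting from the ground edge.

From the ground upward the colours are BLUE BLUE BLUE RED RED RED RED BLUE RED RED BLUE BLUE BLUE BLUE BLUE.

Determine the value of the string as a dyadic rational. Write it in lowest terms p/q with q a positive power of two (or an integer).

Prefix values for BLUE BLUE BLUE RED RED RED RED BLUE RED RED BLUE BLUE BLUE BLUE BLUE via {L|R} + simplicity:
val(B) = { 0 | (no moves) } gives 1
val(BB) = { 0, 1 | (no moves) } gives 2
val(BBB) = { 0, 1, 2 | (no moves) } gives 3
val(BBBR) = { 0, 1, 2 | 3 } gives 5/2
val(BBBRR) = { 0, 1, 2 | 5/2, 3 } gives 9/4
val(BBBRRR) = { 0, 1, 2 | 9/4, 5/2, 3 } gives 17/8
val(BBBRRRR) = { 0, 1, 2 | 17/8, 9/4, 5/2, 3 } gives 33/16
val(BBBRRRRB) = { 0, 1, 2, 33/16 | 17/8, 9/4, 5/2, 3 } gives 67/32
val(BBBRRRRBR) = { 0, 1, 2, 33/16 | 67/32, 17/8, 9/4, 5/2, 3 } gives 133/64
val(BBBRRRRBRR) = { 0, 1, 2, 33/16 | 133/64, 67/32, 17/8, 9/4, 5/2, 3 } gives 265/128
val(BBBRRRRBRRB) = { 0, 1, 2, 33/16, 265/128 | 133/64, 67/32, 17/8, 9/4, 5/2, 3 } gives 531/256
val(BBBRRRRBRRBB) = { 0, 1, 2, 33/16, 265/128, 531/256 | 133/64, 67/32, 17/8, 9/4, 5/2, 3 } gives 1063/512
val(BBBRRRRBRRBBB) = { 0, 1, 2, 33/16, 265/128, 531/256, 1063/512 | 133/64, 67/32, 17/8, 9/4, 5/2, 3 } gives 2127/1024
val(BBBRRRRBRRBBBB) = { 0, 1, 2, 33/16, 265/128, 531/256, 1063/512, 2127/1024 | 133/64, 67/32, 17/8, 9/4, 5/2, 3 } gives 4255/2048
val(BBBRRRRBRRBBBBB) = { 0, 1, 2, 33/16, 265/128, 531/256, 1063/512, 2127/1024, 4255/2048 | 133/64, 67/32, 17/8, 9/4, 5/2, 3 } gives 8511/4096

8511/4096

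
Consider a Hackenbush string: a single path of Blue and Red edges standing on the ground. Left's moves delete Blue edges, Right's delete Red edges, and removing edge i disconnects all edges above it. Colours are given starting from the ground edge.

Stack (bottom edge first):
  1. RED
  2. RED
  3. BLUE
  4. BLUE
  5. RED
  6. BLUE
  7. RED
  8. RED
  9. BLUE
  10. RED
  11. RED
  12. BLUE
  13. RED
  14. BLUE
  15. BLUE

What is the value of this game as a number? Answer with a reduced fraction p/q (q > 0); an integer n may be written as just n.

-11113/8192

value_1 [R]  L=[·]  R=[0]  so -1
value_2 [RR]  L=[·]  R=[-1, 0]  so -2
value_3 [RRB]  L=[-2]  R=[-1, 0]  so -3/2
value_4 [RRBB]  L=[-2, -3/2]  R=[-1, 0]  so -5/4
value_5 [RRBBR]  L=[-2, -3/2]  R=[-5/4, -1, 0]  so -11/8
value_6 [RRBBRB]  L=[-2, -3/2, -11/8]  R=[-5/4, -1, 0]  so -21/16
value_7 [RRBBRBR]  L=[-2, -3/2, -11/8]  R=[-21/16, -5/4, -1, 0]  so -43/32
value_8 [RRBBRBRR]  L=[-2, -3/2, -11/8]  R=[-43/32, -21/16, -5/4, -1, 0]  so -87/64
value_9 [RRBBRBRRB]  L=[-2, -3/2, -11/8, -87/64]  R=[-43/32, -21/16, -5/4, -1, 0]  so -173/128
value_10 [RRBBRBRRBR]  L=[-2, -3/2, -11/8, -87/64]  R=[-173/128, -43/32, -21/16, -5/4, -1, 0]  so -347/256
value_11 [RRBBRBRRBRR]  L=[-2, -3/2, -11/8, -87/64]  R=[-347/256, -173/128, -43/32, -21/16, -5/4, -1, 0]  so -695/512
value_12 [RRBBRBRRBRRB]  L=[-2, -3/2, -11/8, -87/64, -695/512]  R=[-347/256, -173/128, -43/32, -21/16, -5/4, -1, 0]  so -1389/1024
value_13 [RRBBRBRRBRRBR]  L=[-2, -3/2, -11/8, -87/64, -695/512]  R=[-1389/1024, -347/256, -173/128, -43/32, -21/16, -5/4, -1, 0]  so -2779/2048
value_14 [RRBBRBRRBRRBRB]  L=[-2, -3/2, -11/8, -87/64, -695/512, -2779/2048]  R=[-1389/1024, -347/256, -173/128, -43/32, -21/16, -5/4, -1, 0]  so -5557/4096
value_15 [RRBBRBRRBRRBRBB]  L=[-2, -3/2, -11/8, -87/64, -695/512, -2779/2048, -5557/4096]  R=[-1389/1024, -347/256, -173/128, -43/32, -21/16, -5/4, -1, 0]  so -11113/8192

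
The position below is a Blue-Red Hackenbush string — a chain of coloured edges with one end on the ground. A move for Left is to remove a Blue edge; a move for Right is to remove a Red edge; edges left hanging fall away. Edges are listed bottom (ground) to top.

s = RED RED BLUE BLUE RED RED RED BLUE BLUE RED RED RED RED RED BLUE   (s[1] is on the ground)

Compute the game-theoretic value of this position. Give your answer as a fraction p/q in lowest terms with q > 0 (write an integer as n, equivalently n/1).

-11901/8192

Recurse on prefixes of the 15-edge string RED RED BLUE BLUE RED RED RED BLUE BLUE RED RED RED RED RED BLUE:
step 1: add RED to get R; options L={ (no moves) } R={ 0 } gives -1
step 2: add RED to get RR; options L={ (no moves) } R={ -1,0 } gives -2
step 3: add BLUE to get RRB; options L={ -2 } R={ -1,0 } gives -3/2
step 4: add BLUE to get RRBB; options L={ -2,-3/2 } R={ -1,0 } gives -5/4
step 5: add RED to get RRBBR; options L={ -2,-3/2 } R={ -5/4,-1,0 } gives -11/8
step 6: add RED to get RRBBRR; options L={ -2,-3/2 } R={ -11/8,-5/4,-1,0 } gives -23/16
step 7: add RED to get RRBBRRR; options L={ -2,-3/2 } R={ -23/16,-11/8,-5/4,-1,0 } gives -47/32
step 8: add BLUE to get RRBBRRRB; options L={ -2,-3/2,-47/32 } R={ -23/16,-11/8,-5/4,-1,0 } gives -93/64
step 9: add BLUE to get RRBBRRRBB; options L={ -2,-3/2,-47/32,-93/64 } R={ -23/16,-11/8,-5/4,-1,0 } gives -185/128
step 10: add RED to get RRBBRRRBBR; options L={ -2,-3/2,-47/32,-93/64 } R={ -185/128,-23/16,-11/8,-5/4,-1,0 } gives -371/256
step 11: add RED to get RRBBRRRBBRR; options L={ -2,-3/2,-47/32,-93/64 } R={ -371/256,-185/128,-23/16,-11/8,-5/4,-1,0 } gives -743/512
step 12: add RED to get RRBBRRRBBRRR; options L={ -2,-3/2,-47/32,-93/64 } R={ -743/512,-371/256,-185/128,-23/16,-11/8,-5/4,-1,0 } gives -1487/1024
step 13: add RED to get RRBBRRRBBRRRR; options L={ -2,-3/2,-47/32,-93/64 } R={ -1487/1024,-743/512,-371/256,-185/128,-23/16,-11/8,-5/4,-1,0 } gives -2975/2048
step 14: add RED to get RRBBRRRBBRRRRR; options L={ -2,-3/2,-47/32,-93/64 } R={ -2975/2048,-1487/1024,-743/512,-371/256,-185/128,-23/16,-11/8,-5/4,-1,0 } gives -5951/4096
step 15: add BLUE to get RRBBRRRBBRRRRRB; options L={ -2,-3/2,-47/32,-93/64,-5951/4096 } R={ -2975/2048,-1487/1024,-743/512,-371/256,-185/128,-23/16,-11/8,-5/4,-1,0 } gives -11901/8192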